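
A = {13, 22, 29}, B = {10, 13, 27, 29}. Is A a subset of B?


A ⊆ B means every element of A is in B.
Elements in A not in B: {22}
So A ⊄ B.

No, A ⊄ B


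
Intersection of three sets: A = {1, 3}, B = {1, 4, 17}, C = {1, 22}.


A ∩ B = {1}
(A ∩ B) ∩ C = {1}

A ∩ B ∩ C = {1}


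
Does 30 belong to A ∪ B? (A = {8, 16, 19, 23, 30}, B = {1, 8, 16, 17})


A = {8, 16, 19, 23, 30}, B = {1, 8, 16, 17}
A ∪ B = all elements in A or B
A ∪ B = {1, 8, 16, 17, 19, 23, 30}
Checking if 30 ∈ A ∪ B
30 is in A ∪ B → True

30 ∈ A ∪ B


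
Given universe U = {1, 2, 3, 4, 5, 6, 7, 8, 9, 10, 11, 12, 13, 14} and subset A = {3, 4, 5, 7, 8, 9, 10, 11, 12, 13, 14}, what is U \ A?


Aᶜ = U \ A = elements in U but not in A
U = {1, 2, 3, 4, 5, 6, 7, 8, 9, 10, 11, 12, 13, 14}
A = {3, 4, 5, 7, 8, 9, 10, 11, 12, 13, 14}
Aᶜ = {1, 2, 6}

Aᶜ = {1, 2, 6}


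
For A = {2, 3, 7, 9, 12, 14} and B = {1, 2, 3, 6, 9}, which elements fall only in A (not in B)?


A = {2, 3, 7, 9, 12, 14}
B = {1, 2, 3, 6, 9}
Region: only in A (not in B)
Elements: {7, 12, 14}

Elements only in A (not in B): {7, 12, 14}


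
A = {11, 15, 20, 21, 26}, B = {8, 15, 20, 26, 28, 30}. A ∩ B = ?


A ∩ B = elements in both A and B
A = {11, 15, 20, 21, 26}
B = {8, 15, 20, 26, 28, 30}
A ∩ B = {15, 20, 26}

A ∩ B = {15, 20, 26}


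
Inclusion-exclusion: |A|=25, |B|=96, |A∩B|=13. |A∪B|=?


|A ∪ B| = |A| + |B| - |A ∩ B|
= 25 + 96 - 13
= 108

|A ∪ B| = 108


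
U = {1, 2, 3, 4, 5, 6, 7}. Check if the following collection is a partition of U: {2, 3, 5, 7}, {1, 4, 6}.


A partition requires: (1) non-empty parts, (2) pairwise disjoint, (3) union = U
Parts: {2, 3, 5, 7}, {1, 4, 6}
Union of parts: {1, 2, 3, 4, 5, 6, 7}
U = {1, 2, 3, 4, 5, 6, 7}
All non-empty? True
Pairwise disjoint? True
Covers U? True

Yes, valid partition


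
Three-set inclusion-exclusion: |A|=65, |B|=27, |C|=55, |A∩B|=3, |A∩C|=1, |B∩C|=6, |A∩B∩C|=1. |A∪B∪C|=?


|A∪B∪C| = |A|+|B|+|C| - |A∩B|-|A∩C|-|B∩C| + |A∩B∩C|
= 65+27+55 - 3-1-6 + 1
= 147 - 10 + 1
= 138

|A ∪ B ∪ C| = 138


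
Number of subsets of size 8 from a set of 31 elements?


C(n,k) = n! / (k!(n-k)!)
C(31,8) = 31! / (8!23!)
= 7888725

C(31,8) = 7888725


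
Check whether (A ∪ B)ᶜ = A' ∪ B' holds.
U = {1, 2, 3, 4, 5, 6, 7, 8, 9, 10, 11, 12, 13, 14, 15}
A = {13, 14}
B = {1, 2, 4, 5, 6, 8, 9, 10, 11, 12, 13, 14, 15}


LHS: A ∪ B = {1, 2, 4, 5, 6, 8, 9, 10, 11, 12, 13, 14, 15}
(A ∪ B)' = U \ (A ∪ B) = {3, 7}
A' = {1, 2, 3, 4, 5, 6, 7, 8, 9, 10, 11, 12, 15}, B' = {3, 7}
Claimed RHS: A' ∪ B' = {1, 2, 3, 4, 5, 6, 7, 8, 9, 10, 11, 12, 15}
Identity is INVALID: LHS = {3, 7} but the RHS claimed here equals {1, 2, 3, 4, 5, 6, 7, 8, 9, 10, 11, 12, 15}. The correct form is (A ∪ B)' = A' ∩ B'.

Identity is invalid: (A ∪ B)' = {3, 7} but A' ∪ B' = {1, 2, 3, 4, 5, 6, 7, 8, 9, 10, 11, 12, 15}. The correct De Morgan law is (A ∪ B)' = A' ∩ B'.


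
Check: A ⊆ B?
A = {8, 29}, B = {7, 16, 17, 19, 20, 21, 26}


A ⊆ B means every element of A is in B.
Elements in A not in B: {8, 29}
So A ⊄ B.

No, A ⊄ B


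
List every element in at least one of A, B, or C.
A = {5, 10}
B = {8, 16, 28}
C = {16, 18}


A ∪ B = {5, 8, 10, 16, 28}
(A ∪ B) ∪ C = {5, 8, 10, 16, 18, 28}

A ∪ B ∪ C = {5, 8, 10, 16, 18, 28}


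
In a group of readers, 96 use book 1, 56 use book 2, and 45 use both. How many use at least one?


|A ∪ B| = |A| + |B| - |A ∩ B|
= 96 + 56 - 45
= 107

|A ∪ B| = 107


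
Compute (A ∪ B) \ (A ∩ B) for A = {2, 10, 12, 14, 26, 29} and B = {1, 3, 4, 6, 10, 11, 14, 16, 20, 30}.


A △ B = (A \ B) ∪ (B \ A) = elements in exactly one of A or B
A \ B = {2, 12, 26, 29}
B \ A = {1, 3, 4, 6, 11, 16, 20, 30}
A △ B = {1, 2, 3, 4, 6, 11, 12, 16, 20, 26, 29, 30}

A △ B = {1, 2, 3, 4, 6, 11, 12, 16, 20, 26, 29, 30}


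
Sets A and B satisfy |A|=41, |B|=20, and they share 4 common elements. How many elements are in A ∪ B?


|A ∪ B| = |A| + |B| - |A ∩ B|
= 41 + 20 - 4
= 57

|A ∪ B| = 57


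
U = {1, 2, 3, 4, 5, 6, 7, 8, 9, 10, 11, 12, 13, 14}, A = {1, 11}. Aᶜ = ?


Aᶜ = U \ A = elements in U but not in A
U = {1, 2, 3, 4, 5, 6, 7, 8, 9, 10, 11, 12, 13, 14}
A = {1, 11}
Aᶜ = {2, 3, 4, 5, 6, 7, 8, 9, 10, 12, 13, 14}

Aᶜ = {2, 3, 4, 5, 6, 7, 8, 9, 10, 12, 13, 14}


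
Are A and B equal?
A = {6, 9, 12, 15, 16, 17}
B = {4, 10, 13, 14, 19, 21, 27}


Two sets are equal iff they have exactly the same elements.
A = {6, 9, 12, 15, 16, 17}
B = {4, 10, 13, 14, 19, 21, 27}
Differences: {4, 6, 9, 10, 12, 13, 14, 15, 16, 17, 19, 21, 27}
A ≠ B

No, A ≠ B


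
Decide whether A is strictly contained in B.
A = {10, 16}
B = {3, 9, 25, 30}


A ⊂ B requires: A ⊆ B AND A ≠ B.
A ⊆ B? No
A ⊄ B, so A is not a proper subset.

No, A is not a proper subset of B


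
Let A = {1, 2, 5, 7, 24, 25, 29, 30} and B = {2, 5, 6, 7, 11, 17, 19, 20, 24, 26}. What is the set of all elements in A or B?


A ∪ B = all elements in A or B (or both)
A = {1, 2, 5, 7, 24, 25, 29, 30}
B = {2, 5, 6, 7, 11, 17, 19, 20, 24, 26}
A ∪ B = {1, 2, 5, 6, 7, 11, 17, 19, 20, 24, 25, 26, 29, 30}

A ∪ B = {1, 2, 5, 6, 7, 11, 17, 19, 20, 24, 25, 26, 29, 30}


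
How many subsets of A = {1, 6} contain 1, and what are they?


A subset of A contains 1 iff the remaining 1 elements form any subset of A \ {1}.
Count: 2^(n-1) = 2^1 = 2
Subsets containing 1: {1}, {1, 6}

Subsets containing 1 (2 total): {1}, {1, 6}


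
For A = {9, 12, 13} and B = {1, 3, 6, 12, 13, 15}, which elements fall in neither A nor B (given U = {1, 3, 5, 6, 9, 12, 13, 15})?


A = {9, 12, 13}
B = {1, 3, 6, 12, 13, 15}
Region: in neither A nor B (given U = {1, 3, 5, 6, 9, 12, 13, 15})
Elements: {5}

Elements in neither A nor B (given U = {1, 3, 5, 6, 9, 12, 13, 15}): {5}


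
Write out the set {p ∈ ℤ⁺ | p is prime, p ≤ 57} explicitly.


Checking each candidate:
Condition: primes ≤ 57
Result = {2, 3, 5, 7, 11, 13, 17, 19, 23, 29, 31, 37, 41, 43, 47, 53}

{2, 3, 5, 7, 11, 13, 17, 19, 23, 29, 31, 37, 41, 43, 47, 53}


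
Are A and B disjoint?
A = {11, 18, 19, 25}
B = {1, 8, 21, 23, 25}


Disjoint means A ∩ B = ∅.
A ∩ B = {25}
A ∩ B ≠ ∅, so A and B are NOT disjoint.

No, A and B are not disjoint (A ∩ B = {25})


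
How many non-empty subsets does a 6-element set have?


Total subsets = 2^n = 2^6 = 64
Non-empty subsets exclude the empty set: 2^n - 1
= 64 - 1
= 63

Number of non-empty subsets = 63


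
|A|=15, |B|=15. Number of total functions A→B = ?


Each of |A| = 15 inputs maps to any of |B| = 15 outputs.
# functions = |B|^|A| = 15^15
= 437893890380859375

Number of functions = 437893890380859375


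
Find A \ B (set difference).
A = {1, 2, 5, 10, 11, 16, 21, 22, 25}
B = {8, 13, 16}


A \ B = elements in A but not in B
A = {1, 2, 5, 10, 11, 16, 21, 22, 25}
B = {8, 13, 16}
Remove from A any elements in B
A \ B = {1, 2, 5, 10, 11, 21, 22, 25}

A \ B = {1, 2, 5, 10, 11, 21, 22, 25}


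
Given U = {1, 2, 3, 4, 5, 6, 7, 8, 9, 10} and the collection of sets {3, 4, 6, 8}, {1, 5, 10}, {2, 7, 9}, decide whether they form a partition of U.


A partition requires: (1) non-empty parts, (2) pairwise disjoint, (3) union = U
Parts: {3, 4, 6, 8}, {1, 5, 10}, {2, 7, 9}
Union of parts: {1, 2, 3, 4, 5, 6, 7, 8, 9, 10}
U = {1, 2, 3, 4, 5, 6, 7, 8, 9, 10}
All non-empty? True
Pairwise disjoint? True
Covers U? True

Yes, valid partition


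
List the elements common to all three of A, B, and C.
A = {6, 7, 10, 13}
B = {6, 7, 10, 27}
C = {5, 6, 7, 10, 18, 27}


A ∩ B = {6, 7, 10}
(A ∩ B) ∩ C = {6, 7, 10}

A ∩ B ∩ C = {6, 7, 10}


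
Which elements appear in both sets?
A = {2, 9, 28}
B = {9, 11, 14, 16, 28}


A ∩ B = elements in both A and B
A = {2, 9, 28}
B = {9, 11, 14, 16, 28}
A ∩ B = {9, 28}

A ∩ B = {9, 28}


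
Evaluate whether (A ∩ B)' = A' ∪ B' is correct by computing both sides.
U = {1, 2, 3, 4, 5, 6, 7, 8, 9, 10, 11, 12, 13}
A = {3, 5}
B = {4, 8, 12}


LHS: A ∩ B = ∅
(A ∩ B)' = U \ (A ∩ B) = {1, 2, 3, 4, 5, 6, 7, 8, 9, 10, 11, 12, 13}
A' = {1, 2, 4, 6, 7, 8, 9, 10, 11, 12, 13}, B' = {1, 2, 3, 5, 6, 7, 9, 10, 11, 13}
Claimed RHS: A' ∪ B' = {1, 2, 3, 4, 5, 6, 7, 8, 9, 10, 11, 12, 13}
Identity is VALID: LHS = RHS = {1, 2, 3, 4, 5, 6, 7, 8, 9, 10, 11, 12, 13} ✓

Identity is valid. (A ∩ B)' = A' ∪ B' = {1, 2, 3, 4, 5, 6, 7, 8, 9, 10, 11, 12, 13}


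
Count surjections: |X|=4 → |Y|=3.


n = |X| = 4, k = |Y| = 3. Surjections via inclusion-exclusion:
S(n,k) = Σ(-1)^i × C(k,i) × (k-i)^n, i=0 to k
i=0: (-1)^0×C(3,0)×3^4 = 81
i=1: (-1)^1×C(3,1)×2^4 = -48
i=2: (-1)^2×C(3,2)×1^4 = 3
i=3: (-1)^3×C(3,3)×0^4 = 0
Total = 36

Number of surjections = 36


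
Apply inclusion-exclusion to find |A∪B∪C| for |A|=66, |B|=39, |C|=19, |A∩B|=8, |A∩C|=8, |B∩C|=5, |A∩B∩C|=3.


|A∪B∪C| = |A|+|B|+|C| - |A∩B|-|A∩C|-|B∩C| + |A∩B∩C|
= 66+39+19 - 8-8-5 + 3
= 124 - 21 + 3
= 106

|A ∪ B ∪ C| = 106


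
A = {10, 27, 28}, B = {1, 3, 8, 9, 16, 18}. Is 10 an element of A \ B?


A = {10, 27, 28}, B = {1, 3, 8, 9, 16, 18}
A \ B = elements in A but not in B
A \ B = {10, 27, 28}
Checking if 10 ∈ A \ B
10 is in A \ B → True

10 ∈ A \ B


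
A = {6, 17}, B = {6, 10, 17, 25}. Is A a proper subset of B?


A ⊂ B requires: A ⊆ B AND A ≠ B.
A ⊆ B? Yes
A = B? No
A ⊂ B: Yes (A is a proper subset of B)

Yes, A ⊂ B


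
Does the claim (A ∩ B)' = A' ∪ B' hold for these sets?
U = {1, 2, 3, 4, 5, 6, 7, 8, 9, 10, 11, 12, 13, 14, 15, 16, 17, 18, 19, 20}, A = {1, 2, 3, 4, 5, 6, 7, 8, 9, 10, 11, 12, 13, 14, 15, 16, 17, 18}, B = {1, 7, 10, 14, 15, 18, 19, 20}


LHS: A ∩ B = {1, 7, 10, 14, 15, 18}
(A ∩ B)' = U \ (A ∩ B) = {2, 3, 4, 5, 6, 8, 9, 11, 12, 13, 16, 17, 19, 20}
A' = {19, 20}, B' = {2, 3, 4, 5, 6, 8, 9, 11, 12, 13, 16, 17}
Claimed RHS: A' ∪ B' = {2, 3, 4, 5, 6, 8, 9, 11, 12, 13, 16, 17, 19, 20}
Identity is VALID: LHS = RHS = {2, 3, 4, 5, 6, 8, 9, 11, 12, 13, 16, 17, 19, 20} ✓

Identity is valid. (A ∩ B)' = A' ∪ B' = {2, 3, 4, 5, 6, 8, 9, 11, 12, 13, 16, 17, 19, 20}


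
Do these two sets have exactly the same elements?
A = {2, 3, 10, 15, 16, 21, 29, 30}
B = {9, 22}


Two sets are equal iff they have exactly the same elements.
A = {2, 3, 10, 15, 16, 21, 29, 30}
B = {9, 22}
Differences: {2, 3, 9, 10, 15, 16, 21, 22, 29, 30}
A ≠ B

No, A ≠ B


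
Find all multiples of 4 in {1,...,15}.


Checking each candidate:
Condition: multiples of 4 in {1,...,15}
Result = {4, 8, 12}

{4, 8, 12}


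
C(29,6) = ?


C(n,k) = n! / (k!(n-k)!)
C(29,6) = 29! / (6!23!)
= 475020

C(29,6) = 475020


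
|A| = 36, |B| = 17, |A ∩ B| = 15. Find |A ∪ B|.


|A ∪ B| = |A| + |B| - |A ∩ B|
= 36 + 17 - 15
= 38

|A ∪ B| = 38


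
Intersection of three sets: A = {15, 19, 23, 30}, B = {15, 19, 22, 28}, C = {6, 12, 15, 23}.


A ∩ B = {15, 19}
(A ∩ B) ∩ C = {15}

A ∩ B ∩ C = {15}


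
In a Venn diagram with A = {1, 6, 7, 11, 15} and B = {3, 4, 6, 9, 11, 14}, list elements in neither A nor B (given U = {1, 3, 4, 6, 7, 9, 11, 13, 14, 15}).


A = {1, 6, 7, 11, 15}
B = {3, 4, 6, 9, 11, 14}
Region: in neither A nor B (given U = {1, 3, 4, 6, 7, 9, 11, 13, 14, 15})
Elements: {13}

Elements in neither A nor B (given U = {1, 3, 4, 6, 7, 9, 11, 13, 14, 15}): {13}


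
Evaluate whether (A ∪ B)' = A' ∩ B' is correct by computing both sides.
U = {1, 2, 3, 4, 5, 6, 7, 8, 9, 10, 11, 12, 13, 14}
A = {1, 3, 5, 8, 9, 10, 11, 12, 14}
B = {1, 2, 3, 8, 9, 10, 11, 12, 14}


LHS: A ∪ B = {1, 2, 3, 5, 8, 9, 10, 11, 12, 14}
(A ∪ B)' = U \ (A ∪ B) = {4, 6, 7, 13}
A' = {2, 4, 6, 7, 13}, B' = {4, 5, 6, 7, 13}
Claimed RHS: A' ∩ B' = {4, 6, 7, 13}
Identity is VALID: LHS = RHS = {4, 6, 7, 13} ✓

Identity is valid. (A ∪ B)' = A' ∩ B' = {4, 6, 7, 13}


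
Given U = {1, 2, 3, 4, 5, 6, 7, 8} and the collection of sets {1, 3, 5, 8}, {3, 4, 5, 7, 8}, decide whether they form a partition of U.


A partition requires: (1) non-empty parts, (2) pairwise disjoint, (3) union = U
Parts: {1, 3, 5, 8}, {3, 4, 5, 7, 8}
Union of parts: {1, 3, 4, 5, 7, 8}
U = {1, 2, 3, 4, 5, 6, 7, 8}
All non-empty? True
Pairwise disjoint? False
Covers U? False

No, not a valid partition


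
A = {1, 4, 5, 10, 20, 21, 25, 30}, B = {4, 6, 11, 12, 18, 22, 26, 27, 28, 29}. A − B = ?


A \ B = elements in A but not in B
A = {1, 4, 5, 10, 20, 21, 25, 30}
B = {4, 6, 11, 12, 18, 22, 26, 27, 28, 29}
Remove from A any elements in B
A \ B = {1, 5, 10, 20, 21, 25, 30}

A \ B = {1, 5, 10, 20, 21, 25, 30}


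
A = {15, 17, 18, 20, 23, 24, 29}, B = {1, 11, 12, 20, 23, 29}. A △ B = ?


A △ B = (A \ B) ∪ (B \ A) = elements in exactly one of A or B
A \ B = {15, 17, 18, 24}
B \ A = {1, 11, 12}
A △ B = {1, 11, 12, 15, 17, 18, 24}

A △ B = {1, 11, 12, 15, 17, 18, 24}


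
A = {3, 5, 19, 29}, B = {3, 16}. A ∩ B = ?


A ∩ B = elements in both A and B
A = {3, 5, 19, 29}
B = {3, 16}
A ∩ B = {3}

A ∩ B = {3}


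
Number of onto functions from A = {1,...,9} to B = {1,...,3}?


n = |A| = 9, k = |B| = 3. Surjections via inclusion-exclusion:
S(n,k) = Σ(-1)^i × C(k,i) × (k-i)^n, i=0 to k
i=0: (-1)^0×C(3,0)×3^9 = 19683
i=1: (-1)^1×C(3,1)×2^9 = -1536
i=2: (-1)^2×C(3,2)×1^9 = 3
i=3: (-1)^3×C(3,3)×0^9 = 0
Total = 18150

Number of surjections = 18150


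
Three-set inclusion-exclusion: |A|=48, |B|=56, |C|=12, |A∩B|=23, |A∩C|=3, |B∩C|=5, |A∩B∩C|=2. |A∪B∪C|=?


|A∪B∪C| = |A|+|B|+|C| - |A∩B|-|A∩C|-|B∩C| + |A∩B∩C|
= 48+56+12 - 23-3-5 + 2
= 116 - 31 + 2
= 87

|A ∪ B ∪ C| = 87


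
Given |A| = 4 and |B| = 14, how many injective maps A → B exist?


An injection sends each of |A| = 4 inputs to a distinct output in B.
# injections = |B|·(|B|-1)·…·(|B|-|A|+1) = 14! / (14 - 4)!
= 14 × 13 × 12 × 11
= 24024

Number of injections = 24024


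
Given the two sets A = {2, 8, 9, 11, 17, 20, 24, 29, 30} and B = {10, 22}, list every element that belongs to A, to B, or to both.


A ∪ B = all elements in A or B (or both)
A = {2, 8, 9, 11, 17, 20, 24, 29, 30}
B = {10, 22}
A ∪ B = {2, 8, 9, 10, 11, 17, 20, 22, 24, 29, 30}

A ∪ B = {2, 8, 9, 10, 11, 17, 20, 22, 24, 29, 30}


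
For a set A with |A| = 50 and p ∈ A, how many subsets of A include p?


Subsets of A containing p correspond to subsets of A \ {p}, which has 49 elements.
Count = 2^(n-1) = 2^49
= 562949953421312

Number of subsets containing p = 562949953421312


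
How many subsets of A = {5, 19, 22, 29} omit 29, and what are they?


A subset of A that omits 29 is a subset of A \ {29}, so there are 2^(n-1) = 2^3 = 8 of them.
Subsets excluding 29: ∅, {5}, {19}, {22}, {5, 19}, {5, 22}, {19, 22}, {5, 19, 22}

Subsets excluding 29 (8 total): ∅, {5}, {19}, {22}, {5, 19}, {5, 22}, {19, 22}, {5, 19, 22}


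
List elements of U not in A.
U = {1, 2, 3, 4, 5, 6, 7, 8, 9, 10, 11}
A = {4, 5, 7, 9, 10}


Aᶜ = U \ A = elements in U but not in A
U = {1, 2, 3, 4, 5, 6, 7, 8, 9, 10, 11}
A = {4, 5, 7, 9, 10}
Aᶜ = {1, 2, 3, 6, 8, 11}

Aᶜ = {1, 2, 3, 6, 8, 11}


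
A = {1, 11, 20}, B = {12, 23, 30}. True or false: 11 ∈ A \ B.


A = {1, 11, 20}, B = {12, 23, 30}
A \ B = elements in A but not in B
A \ B = {1, 11, 20}
Checking if 11 ∈ A \ B
11 is in A \ B → True

11 ∈ A \ B


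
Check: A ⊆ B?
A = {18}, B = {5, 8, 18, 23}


A ⊆ B means every element of A is in B.
All elements of A are in B.
So A ⊆ B.

Yes, A ⊆ B


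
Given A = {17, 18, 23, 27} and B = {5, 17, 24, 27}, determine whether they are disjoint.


Disjoint means A ∩ B = ∅.
A ∩ B = {17, 27}
A ∩ B ≠ ∅, so A and B are NOT disjoint.

No, A and B are not disjoint (A ∩ B = {17, 27})


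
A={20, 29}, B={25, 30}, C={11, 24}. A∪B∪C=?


A ∪ B = {20, 25, 29, 30}
(A ∪ B) ∪ C = {11, 20, 24, 25, 29, 30}

A ∪ B ∪ C = {11, 20, 24, 25, 29, 30}


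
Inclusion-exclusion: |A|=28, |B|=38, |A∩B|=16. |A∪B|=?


|A ∪ B| = |A| + |B| - |A ∩ B|
= 28 + 38 - 16
= 50

|A ∪ B| = 50


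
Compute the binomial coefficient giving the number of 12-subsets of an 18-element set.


C(n,k) = n! / (k!(n-k)!)
C(18,12) = 18! / (12!6!)
= 18564

C(18,12) = 18564


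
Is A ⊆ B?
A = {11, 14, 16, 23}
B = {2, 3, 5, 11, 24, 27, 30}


A ⊆ B means every element of A is in B.
Elements in A not in B: {14, 16, 23}
So A ⊄ B.

No, A ⊄ B


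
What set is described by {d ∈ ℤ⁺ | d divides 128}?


Checking each candidate:
Condition: positive divisors of 128
Result = {1, 2, 4, 8, 16, 32, 64, 128}

{1, 2, 4, 8, 16, 32, 64, 128}


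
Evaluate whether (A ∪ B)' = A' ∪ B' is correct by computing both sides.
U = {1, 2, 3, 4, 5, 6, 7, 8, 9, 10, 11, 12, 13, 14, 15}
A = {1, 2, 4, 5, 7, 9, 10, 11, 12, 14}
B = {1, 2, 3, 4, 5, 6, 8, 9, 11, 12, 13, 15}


LHS: A ∪ B = {1, 2, 3, 4, 5, 6, 7, 8, 9, 10, 11, 12, 13, 14, 15}
(A ∪ B)' = U \ (A ∪ B) = ∅
A' = {3, 6, 8, 13, 15}, B' = {7, 10, 14}
Claimed RHS: A' ∪ B' = {3, 6, 7, 8, 10, 13, 14, 15}
Identity is INVALID: LHS = ∅ but the RHS claimed here equals {3, 6, 7, 8, 10, 13, 14, 15}. The correct form is (A ∪ B)' = A' ∩ B'.

Identity is invalid: (A ∪ B)' = ∅ but A' ∪ B' = {3, 6, 7, 8, 10, 13, 14, 15}. The correct De Morgan law is (A ∪ B)' = A' ∩ B'.


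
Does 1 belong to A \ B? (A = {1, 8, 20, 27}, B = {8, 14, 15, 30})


A = {1, 8, 20, 27}, B = {8, 14, 15, 30}
A \ B = elements in A but not in B
A \ B = {1, 20, 27}
Checking if 1 ∈ A \ B
1 is in A \ B → True

1 ∈ A \ B


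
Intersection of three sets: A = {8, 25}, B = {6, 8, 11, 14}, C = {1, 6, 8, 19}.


A ∩ B = {8}
(A ∩ B) ∩ C = {8}

A ∩ B ∩ C = {8}


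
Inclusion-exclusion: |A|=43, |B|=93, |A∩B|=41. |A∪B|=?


|A ∪ B| = |A| + |B| - |A ∩ B|
= 43 + 93 - 41
= 95

|A ∪ B| = 95


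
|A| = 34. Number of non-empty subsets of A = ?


Total subsets = 2^n = 2^34 = 17179869184
Non-empty subsets exclude the empty set: 2^n - 1
= 17179869184 - 1
= 17179869183

Number of non-empty subsets = 17179869183


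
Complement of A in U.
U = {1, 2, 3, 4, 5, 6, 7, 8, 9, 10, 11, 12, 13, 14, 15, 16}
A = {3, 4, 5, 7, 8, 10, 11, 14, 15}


Aᶜ = U \ A = elements in U but not in A
U = {1, 2, 3, 4, 5, 6, 7, 8, 9, 10, 11, 12, 13, 14, 15, 16}
A = {3, 4, 5, 7, 8, 10, 11, 14, 15}
Aᶜ = {1, 2, 6, 9, 12, 13, 16}

Aᶜ = {1, 2, 6, 9, 12, 13, 16}


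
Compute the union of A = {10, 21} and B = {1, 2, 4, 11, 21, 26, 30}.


A ∪ B = all elements in A or B (or both)
A = {10, 21}
B = {1, 2, 4, 11, 21, 26, 30}
A ∪ B = {1, 2, 4, 10, 11, 21, 26, 30}

A ∪ B = {1, 2, 4, 10, 11, 21, 26, 30}


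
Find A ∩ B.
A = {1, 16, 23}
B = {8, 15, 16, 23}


A ∩ B = elements in both A and B
A = {1, 16, 23}
B = {8, 15, 16, 23}
A ∩ B = {16, 23}

A ∩ B = {16, 23}


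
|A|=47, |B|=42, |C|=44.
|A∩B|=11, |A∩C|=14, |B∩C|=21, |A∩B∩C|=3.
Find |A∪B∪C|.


|A∪B∪C| = |A|+|B|+|C| - |A∩B|-|A∩C|-|B∩C| + |A∩B∩C|
= 47+42+44 - 11-14-21 + 3
= 133 - 46 + 3
= 90

|A ∪ B ∪ C| = 90


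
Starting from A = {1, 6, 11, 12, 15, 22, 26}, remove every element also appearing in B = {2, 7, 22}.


A \ B = elements in A but not in B
A = {1, 6, 11, 12, 15, 22, 26}
B = {2, 7, 22}
Remove from A any elements in B
A \ B = {1, 6, 11, 12, 15, 26}

A \ B = {1, 6, 11, 12, 15, 26}


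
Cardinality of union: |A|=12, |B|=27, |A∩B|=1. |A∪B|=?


|A ∪ B| = |A| + |B| - |A ∩ B|
= 12 + 27 - 1
= 38

|A ∪ B| = 38


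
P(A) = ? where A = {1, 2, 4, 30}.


|A| = 4, so |P(A)| = 2^4 = 16
Enumerate subsets by cardinality (0 to 4):
∅, {1}, {2}, {4}, {30}, {1, 2}, {1, 4}, {1, 30}, {2, 4}, {2, 30}, {4, 30}, {1, 2, 4}, {1, 2, 30}, {1, 4, 30}, {2, 4, 30}, {1, 2, 4, 30}

P(A) has 16 subsets: ∅, {1}, {2}, {4}, {30}, {1, 2}, {1, 4}, {1, 30}, {2, 4}, {2, 30}, {4, 30}, {1, 2, 4}, {1, 2, 30}, {1, 4, 30}, {2, 4, 30}, {1, 2, 4, 30}


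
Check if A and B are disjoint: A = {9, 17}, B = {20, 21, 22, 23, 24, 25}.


Disjoint means A ∩ B = ∅.
A ∩ B = ∅
A ∩ B = ∅, so A and B are disjoint.

Yes, A and B are disjoint


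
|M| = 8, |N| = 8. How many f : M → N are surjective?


n = |M| = 8, k = |N| = 8. Surjections via inclusion-exclusion:
S(n,k) = Σ(-1)^i × C(k,i) × (k-i)^n, i=0 to k
i=0: (-1)^0×C(8,0)×8^8 = 16777216
i=1: (-1)^1×C(8,1)×7^8 = -46118408
i=2: (-1)^2×C(8,2)×6^8 = 47029248
i=3: (-1)^3×C(8,3)×5^8 = -21875000
i=4: (-1)^4×C(8,4)×4^8 = 4587520
i=5: (-1)^5×C(8,5)×3^8 = -367416
i=6: (-1)^6×C(8,6)×2^8 = 7168
i=7: (-1)^7×C(8,7)×1^8 = -8
i=8: (-1)^8×C(8,8)×0^8 = 0
Total = 40320

Number of surjections = 40320


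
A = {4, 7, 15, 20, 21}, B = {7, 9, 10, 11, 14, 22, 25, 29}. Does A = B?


Two sets are equal iff they have exactly the same elements.
A = {4, 7, 15, 20, 21}
B = {7, 9, 10, 11, 14, 22, 25, 29}
Differences: {4, 9, 10, 11, 14, 15, 20, 21, 22, 25, 29}
A ≠ B

No, A ≠ B


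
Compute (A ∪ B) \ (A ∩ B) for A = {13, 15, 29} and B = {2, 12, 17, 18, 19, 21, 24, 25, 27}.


A △ B = (A \ B) ∪ (B \ A) = elements in exactly one of A or B
A \ B = {13, 15, 29}
B \ A = {2, 12, 17, 18, 19, 21, 24, 25, 27}
A △ B = {2, 12, 13, 15, 17, 18, 19, 21, 24, 25, 27, 29}

A △ B = {2, 12, 13, 15, 17, 18, 19, 21, 24, 25, 27, 29}


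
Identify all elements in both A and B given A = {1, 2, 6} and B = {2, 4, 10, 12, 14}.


A = {1, 2, 6}
B = {2, 4, 10, 12, 14}
Region: in both A and B
Elements: {2}

Elements in both A and B: {2}


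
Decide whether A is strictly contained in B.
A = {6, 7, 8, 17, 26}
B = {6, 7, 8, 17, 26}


A ⊂ B requires: A ⊆ B AND A ≠ B.
A ⊆ B? Yes
A = B? Yes
A = B, so A is not a PROPER subset.

No, A is not a proper subset of B


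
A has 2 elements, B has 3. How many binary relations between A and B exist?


A relation from A to B is any subset of A × B.
|A × B| = 2 × 3 = 6
# relations = 2^|A × B| = 2^6 = 64

Number of relations = 64


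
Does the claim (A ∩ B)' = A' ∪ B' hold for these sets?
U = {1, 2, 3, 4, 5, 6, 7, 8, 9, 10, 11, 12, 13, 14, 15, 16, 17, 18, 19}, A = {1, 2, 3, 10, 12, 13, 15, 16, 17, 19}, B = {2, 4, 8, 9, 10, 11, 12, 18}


LHS: A ∩ B = {2, 10, 12}
(A ∩ B)' = U \ (A ∩ B) = {1, 3, 4, 5, 6, 7, 8, 9, 11, 13, 14, 15, 16, 17, 18, 19}
A' = {4, 5, 6, 7, 8, 9, 11, 14, 18}, B' = {1, 3, 5, 6, 7, 13, 14, 15, 16, 17, 19}
Claimed RHS: A' ∪ B' = {1, 3, 4, 5, 6, 7, 8, 9, 11, 13, 14, 15, 16, 17, 18, 19}
Identity is VALID: LHS = RHS = {1, 3, 4, 5, 6, 7, 8, 9, 11, 13, 14, 15, 16, 17, 18, 19} ✓

Identity is valid. (A ∩ B)' = A' ∪ B' = {1, 3, 4, 5, 6, 7, 8, 9, 11, 13, 14, 15, 16, 17, 18, 19}


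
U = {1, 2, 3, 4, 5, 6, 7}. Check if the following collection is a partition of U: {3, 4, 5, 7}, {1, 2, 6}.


A partition requires: (1) non-empty parts, (2) pairwise disjoint, (3) union = U
Parts: {3, 4, 5, 7}, {1, 2, 6}
Union of parts: {1, 2, 3, 4, 5, 6, 7}
U = {1, 2, 3, 4, 5, 6, 7}
All non-empty? True
Pairwise disjoint? True
Covers U? True

Yes, valid partition


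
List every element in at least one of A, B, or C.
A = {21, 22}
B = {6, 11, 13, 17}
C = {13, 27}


A ∪ B = {6, 11, 13, 17, 21, 22}
(A ∪ B) ∪ C = {6, 11, 13, 17, 21, 22, 27}

A ∪ B ∪ C = {6, 11, 13, 17, 21, 22, 27}


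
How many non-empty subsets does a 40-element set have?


Total subsets = 2^n = 2^40 = 1099511627776
Non-empty subsets exclude the empty set: 2^n - 1
= 1099511627776 - 1
= 1099511627775

Number of non-empty subsets = 1099511627775


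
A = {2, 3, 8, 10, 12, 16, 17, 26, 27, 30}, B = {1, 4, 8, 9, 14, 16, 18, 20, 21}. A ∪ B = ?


A ∪ B = all elements in A or B (or both)
A = {2, 3, 8, 10, 12, 16, 17, 26, 27, 30}
B = {1, 4, 8, 9, 14, 16, 18, 20, 21}
A ∪ B = {1, 2, 3, 4, 8, 9, 10, 12, 14, 16, 17, 18, 20, 21, 26, 27, 30}

A ∪ B = {1, 2, 3, 4, 8, 9, 10, 12, 14, 16, 17, 18, 20, 21, 26, 27, 30}


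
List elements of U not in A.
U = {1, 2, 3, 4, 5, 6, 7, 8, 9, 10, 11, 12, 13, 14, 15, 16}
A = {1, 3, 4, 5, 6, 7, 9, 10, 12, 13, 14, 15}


Aᶜ = U \ A = elements in U but not in A
U = {1, 2, 3, 4, 5, 6, 7, 8, 9, 10, 11, 12, 13, 14, 15, 16}
A = {1, 3, 4, 5, 6, 7, 9, 10, 12, 13, 14, 15}
Aᶜ = {2, 8, 11, 16}

Aᶜ = {2, 8, 11, 16}


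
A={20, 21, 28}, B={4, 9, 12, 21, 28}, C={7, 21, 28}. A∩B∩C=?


A ∩ B = {21, 28}
(A ∩ B) ∩ C = {21, 28}

A ∩ B ∩ C = {21, 28}


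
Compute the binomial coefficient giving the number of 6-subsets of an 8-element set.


C(n,k) = n! / (k!(n-k)!)
C(8,6) = 8! / (6!2!)
= 28

C(8,6) = 28


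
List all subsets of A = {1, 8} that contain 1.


A subset of A contains 1 iff the remaining 1 elements form any subset of A \ {1}.
Count: 2^(n-1) = 2^1 = 2
Subsets containing 1: {1}, {1, 8}

Subsets containing 1 (2 total): {1}, {1, 8}


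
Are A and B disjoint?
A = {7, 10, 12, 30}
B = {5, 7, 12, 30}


Disjoint means A ∩ B = ∅.
A ∩ B = {7, 12, 30}
A ∩ B ≠ ∅, so A and B are NOT disjoint.

No, A and B are not disjoint (A ∩ B = {7, 12, 30})


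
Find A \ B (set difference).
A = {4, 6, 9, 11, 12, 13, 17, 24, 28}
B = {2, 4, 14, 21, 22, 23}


A \ B = elements in A but not in B
A = {4, 6, 9, 11, 12, 13, 17, 24, 28}
B = {2, 4, 14, 21, 22, 23}
Remove from A any elements in B
A \ B = {6, 9, 11, 12, 13, 17, 24, 28}

A \ B = {6, 9, 11, 12, 13, 17, 24, 28}


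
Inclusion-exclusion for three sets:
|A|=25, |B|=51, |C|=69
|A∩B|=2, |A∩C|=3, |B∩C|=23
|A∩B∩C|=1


|A∪B∪C| = |A|+|B|+|C| - |A∩B|-|A∩C|-|B∩C| + |A∩B∩C|
= 25+51+69 - 2-3-23 + 1
= 145 - 28 + 1
= 118

|A ∪ B ∪ C| = 118


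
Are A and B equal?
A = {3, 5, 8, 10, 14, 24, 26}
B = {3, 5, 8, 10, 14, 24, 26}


Two sets are equal iff they have exactly the same elements.
A = {3, 5, 8, 10, 14, 24, 26}
B = {3, 5, 8, 10, 14, 24, 26}
Same elements → A = B

Yes, A = B


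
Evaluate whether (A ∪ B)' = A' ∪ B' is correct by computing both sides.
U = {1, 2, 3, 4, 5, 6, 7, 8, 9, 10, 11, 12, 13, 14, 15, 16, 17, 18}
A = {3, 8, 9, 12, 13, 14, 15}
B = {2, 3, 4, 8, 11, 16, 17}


LHS: A ∪ B = {2, 3, 4, 8, 9, 11, 12, 13, 14, 15, 16, 17}
(A ∪ B)' = U \ (A ∪ B) = {1, 5, 6, 7, 10, 18}
A' = {1, 2, 4, 5, 6, 7, 10, 11, 16, 17, 18}, B' = {1, 5, 6, 7, 9, 10, 12, 13, 14, 15, 18}
Claimed RHS: A' ∪ B' = {1, 2, 4, 5, 6, 7, 9, 10, 11, 12, 13, 14, 15, 16, 17, 18}
Identity is INVALID: LHS = {1, 5, 6, 7, 10, 18} but the RHS claimed here equals {1, 2, 4, 5, 6, 7, 9, 10, 11, 12, 13, 14, 15, 16, 17, 18}. The correct form is (A ∪ B)' = A' ∩ B'.

Identity is invalid: (A ∪ B)' = {1, 5, 6, 7, 10, 18} but A' ∪ B' = {1, 2, 4, 5, 6, 7, 9, 10, 11, 12, 13, 14, 15, 16, 17, 18}. The correct De Morgan law is (A ∪ B)' = A' ∩ B'.


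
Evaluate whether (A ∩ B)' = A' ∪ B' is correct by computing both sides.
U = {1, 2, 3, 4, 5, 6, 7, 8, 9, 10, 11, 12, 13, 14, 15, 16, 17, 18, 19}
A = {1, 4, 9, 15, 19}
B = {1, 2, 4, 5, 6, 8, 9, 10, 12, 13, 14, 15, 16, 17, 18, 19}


LHS: A ∩ B = {1, 4, 9, 15, 19}
(A ∩ B)' = U \ (A ∩ B) = {2, 3, 5, 6, 7, 8, 10, 11, 12, 13, 14, 16, 17, 18}
A' = {2, 3, 5, 6, 7, 8, 10, 11, 12, 13, 14, 16, 17, 18}, B' = {3, 7, 11}
Claimed RHS: A' ∪ B' = {2, 3, 5, 6, 7, 8, 10, 11, 12, 13, 14, 16, 17, 18}
Identity is VALID: LHS = RHS = {2, 3, 5, 6, 7, 8, 10, 11, 12, 13, 14, 16, 17, 18} ✓

Identity is valid. (A ∩ B)' = A' ∪ B' = {2, 3, 5, 6, 7, 8, 10, 11, 12, 13, 14, 16, 17, 18}


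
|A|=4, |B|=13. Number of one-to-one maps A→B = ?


An injection sends each of |A| = 4 inputs to a distinct output in B.
# injections = |B|·(|B|-1)·…·(|B|-|A|+1) = 13! / (13 - 4)!
= 13 × 12 × 11 × 10
= 17160

Number of injections = 17160


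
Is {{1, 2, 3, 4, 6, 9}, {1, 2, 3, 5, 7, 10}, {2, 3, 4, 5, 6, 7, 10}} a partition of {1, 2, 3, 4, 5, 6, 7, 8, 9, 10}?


A partition requires: (1) non-empty parts, (2) pairwise disjoint, (3) union = U
Parts: {1, 2, 3, 4, 6, 9}, {1, 2, 3, 5, 7, 10}, {2, 3, 4, 5, 6, 7, 10}
Union of parts: {1, 2, 3, 4, 5, 6, 7, 9, 10}
U = {1, 2, 3, 4, 5, 6, 7, 8, 9, 10}
All non-empty? True
Pairwise disjoint? False
Covers U? False

No, not a valid partition


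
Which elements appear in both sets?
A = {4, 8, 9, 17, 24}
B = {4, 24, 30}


A ∩ B = elements in both A and B
A = {4, 8, 9, 17, 24}
B = {4, 24, 30}
A ∩ B = {4, 24}

A ∩ B = {4, 24}


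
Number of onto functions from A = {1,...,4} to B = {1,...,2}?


n = |A| = 4, k = |B| = 2. Surjections via inclusion-exclusion:
S(n,k) = Σ(-1)^i × C(k,i) × (k-i)^n, i=0 to k
i=0: (-1)^0×C(2,0)×2^4 = 16
i=1: (-1)^1×C(2,1)×1^4 = -2
i=2: (-1)^2×C(2,2)×0^4 = 0
Total = 14

Number of surjections = 14


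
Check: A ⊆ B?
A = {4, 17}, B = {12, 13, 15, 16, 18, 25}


A ⊆ B means every element of A is in B.
Elements in A not in B: {4, 17}
So A ⊄ B.

No, A ⊄ B


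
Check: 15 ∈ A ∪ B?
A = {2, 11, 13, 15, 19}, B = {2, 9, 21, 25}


A = {2, 11, 13, 15, 19}, B = {2, 9, 21, 25}
A ∪ B = all elements in A or B
A ∪ B = {2, 9, 11, 13, 15, 19, 21, 25}
Checking if 15 ∈ A ∪ B
15 is in A ∪ B → True

15 ∈ A ∪ B


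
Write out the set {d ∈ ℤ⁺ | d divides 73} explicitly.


Checking each candidate:
Condition: positive divisors of 73
Result = {1, 73}

{1, 73}


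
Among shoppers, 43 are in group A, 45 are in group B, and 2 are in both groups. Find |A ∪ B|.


|A ∪ B| = |A| + |B| - |A ∩ B|
= 43 + 45 - 2
= 86

|A ∪ B| = 86


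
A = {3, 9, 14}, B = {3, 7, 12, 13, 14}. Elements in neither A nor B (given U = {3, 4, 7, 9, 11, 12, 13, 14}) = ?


A = {3, 9, 14}
B = {3, 7, 12, 13, 14}
Region: in neither A nor B (given U = {3, 4, 7, 9, 11, 12, 13, 14})
Elements: {4, 11}

Elements in neither A nor B (given U = {3, 4, 7, 9, 11, 12, 13, 14}): {4, 11}


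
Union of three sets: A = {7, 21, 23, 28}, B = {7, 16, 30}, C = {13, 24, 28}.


A ∪ B = {7, 16, 21, 23, 28, 30}
(A ∪ B) ∪ C = {7, 13, 16, 21, 23, 24, 28, 30}

A ∪ B ∪ C = {7, 13, 16, 21, 23, 24, 28, 30}


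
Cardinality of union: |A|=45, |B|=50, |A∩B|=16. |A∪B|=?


|A ∪ B| = |A| + |B| - |A ∩ B|
= 45 + 50 - 16
= 79

|A ∪ B| = 79


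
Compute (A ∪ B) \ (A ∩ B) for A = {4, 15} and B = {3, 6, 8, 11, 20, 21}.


A △ B = (A \ B) ∪ (B \ A) = elements in exactly one of A or B
A \ B = {4, 15}
B \ A = {3, 6, 8, 11, 20, 21}
A △ B = {3, 4, 6, 8, 11, 15, 20, 21}

A △ B = {3, 4, 6, 8, 11, 15, 20, 21}


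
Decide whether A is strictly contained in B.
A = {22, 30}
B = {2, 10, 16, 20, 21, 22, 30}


A ⊂ B requires: A ⊆ B AND A ≠ B.
A ⊆ B? Yes
A = B? No
A ⊂ B: Yes (A is a proper subset of B)

Yes, A ⊂ B


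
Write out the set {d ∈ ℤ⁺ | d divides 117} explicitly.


Checking each candidate:
Condition: positive divisors of 117
Result = {1, 3, 9, 13, 39, 117}

{1, 3, 9, 13, 39, 117}


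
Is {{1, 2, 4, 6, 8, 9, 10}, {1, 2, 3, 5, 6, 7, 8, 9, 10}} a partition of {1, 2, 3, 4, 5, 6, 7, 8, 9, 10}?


A partition requires: (1) non-empty parts, (2) pairwise disjoint, (3) union = U
Parts: {1, 2, 4, 6, 8, 9, 10}, {1, 2, 3, 5, 6, 7, 8, 9, 10}
Union of parts: {1, 2, 3, 4, 5, 6, 7, 8, 9, 10}
U = {1, 2, 3, 4, 5, 6, 7, 8, 9, 10}
All non-empty? True
Pairwise disjoint? False
Covers U? True

No, not a valid partition


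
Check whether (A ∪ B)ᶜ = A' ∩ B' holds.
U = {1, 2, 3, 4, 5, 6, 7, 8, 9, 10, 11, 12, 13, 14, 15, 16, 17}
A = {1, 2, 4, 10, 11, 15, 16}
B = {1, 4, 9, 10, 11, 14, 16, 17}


LHS: A ∪ B = {1, 2, 4, 9, 10, 11, 14, 15, 16, 17}
(A ∪ B)' = U \ (A ∪ B) = {3, 5, 6, 7, 8, 12, 13}
A' = {3, 5, 6, 7, 8, 9, 12, 13, 14, 17}, B' = {2, 3, 5, 6, 7, 8, 12, 13, 15}
Claimed RHS: A' ∩ B' = {3, 5, 6, 7, 8, 12, 13}
Identity is VALID: LHS = RHS = {3, 5, 6, 7, 8, 12, 13} ✓

Identity is valid. (A ∪ B)' = A' ∩ B' = {3, 5, 6, 7, 8, 12, 13}


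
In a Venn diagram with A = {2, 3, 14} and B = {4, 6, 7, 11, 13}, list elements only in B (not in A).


A = {2, 3, 14}
B = {4, 6, 7, 11, 13}
Region: only in B (not in A)
Elements: {4, 6, 7, 11, 13}

Elements only in B (not in A): {4, 6, 7, 11, 13}


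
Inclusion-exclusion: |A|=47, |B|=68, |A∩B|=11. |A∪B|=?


|A ∪ B| = |A| + |B| - |A ∩ B|
= 47 + 68 - 11
= 104

|A ∪ B| = 104


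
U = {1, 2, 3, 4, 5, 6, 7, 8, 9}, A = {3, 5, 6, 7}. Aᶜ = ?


Aᶜ = U \ A = elements in U but not in A
U = {1, 2, 3, 4, 5, 6, 7, 8, 9}
A = {3, 5, 6, 7}
Aᶜ = {1, 2, 4, 8, 9}

Aᶜ = {1, 2, 4, 8, 9}


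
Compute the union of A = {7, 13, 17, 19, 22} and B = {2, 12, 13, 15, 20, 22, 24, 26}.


A ∪ B = all elements in A or B (or both)
A = {7, 13, 17, 19, 22}
B = {2, 12, 13, 15, 20, 22, 24, 26}
A ∪ B = {2, 7, 12, 13, 15, 17, 19, 20, 22, 24, 26}

A ∪ B = {2, 7, 12, 13, 15, 17, 19, 20, 22, 24, 26}


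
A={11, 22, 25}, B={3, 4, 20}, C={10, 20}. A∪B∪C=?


A ∪ B = {3, 4, 11, 20, 22, 25}
(A ∪ B) ∪ C = {3, 4, 10, 11, 20, 22, 25}

A ∪ B ∪ C = {3, 4, 10, 11, 20, 22, 25}


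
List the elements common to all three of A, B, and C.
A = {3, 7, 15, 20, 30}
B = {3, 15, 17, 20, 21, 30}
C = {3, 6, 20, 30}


A ∩ B = {3, 15, 20, 30}
(A ∩ B) ∩ C = {3, 20, 30}

A ∩ B ∩ C = {3, 20, 30}


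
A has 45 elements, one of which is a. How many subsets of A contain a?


Subsets of A containing a correspond to subsets of A \ {a}, which has 44 elements.
Count = 2^(n-1) = 2^44
= 17592186044416

Number of subsets containing a = 17592186044416


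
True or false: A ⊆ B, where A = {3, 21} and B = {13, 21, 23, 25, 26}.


A ⊆ B means every element of A is in B.
Elements in A not in B: {3}
So A ⊄ B.

No, A ⊄ B


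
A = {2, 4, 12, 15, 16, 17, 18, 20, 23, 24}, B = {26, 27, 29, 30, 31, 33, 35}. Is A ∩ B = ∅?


Disjoint means A ∩ B = ∅.
A ∩ B = ∅
A ∩ B = ∅, so A and B are disjoint.

Yes, A and B are disjoint


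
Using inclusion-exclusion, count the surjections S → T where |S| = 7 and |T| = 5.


n = |S| = 7, k = |T| = 5. Surjections via inclusion-exclusion:
S(n,k) = Σ(-1)^i × C(k,i) × (k-i)^n, i=0 to k
i=0: (-1)^0×C(5,0)×5^7 = 78125
i=1: (-1)^1×C(5,1)×4^7 = -81920
i=2: (-1)^2×C(5,2)×3^7 = 21870
i=3: (-1)^3×C(5,3)×2^7 = -1280
i=4: (-1)^4×C(5,4)×1^7 = 5
i=5: (-1)^5×C(5,5)×0^7 = 0
Total = 16800

Number of surjections = 16800


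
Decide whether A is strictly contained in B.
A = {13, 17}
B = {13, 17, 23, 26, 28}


A ⊂ B requires: A ⊆ B AND A ≠ B.
A ⊆ B? Yes
A = B? No
A ⊂ B: Yes (A is a proper subset of B)

Yes, A ⊂ B


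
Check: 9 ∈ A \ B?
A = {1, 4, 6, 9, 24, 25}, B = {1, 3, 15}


A = {1, 4, 6, 9, 24, 25}, B = {1, 3, 15}
A \ B = elements in A but not in B
A \ B = {4, 6, 9, 24, 25}
Checking if 9 ∈ A \ B
9 is in A \ B → True

9 ∈ A \ B


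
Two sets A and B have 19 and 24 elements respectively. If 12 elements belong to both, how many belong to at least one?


|A ∪ B| = |A| + |B| - |A ∩ B|
= 19 + 24 - 12
= 31

|A ∪ B| = 31


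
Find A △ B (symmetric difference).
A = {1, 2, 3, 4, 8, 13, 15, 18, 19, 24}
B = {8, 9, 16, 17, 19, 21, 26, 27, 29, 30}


A △ B = (A \ B) ∪ (B \ A) = elements in exactly one of A or B
A \ B = {1, 2, 3, 4, 13, 15, 18, 24}
B \ A = {9, 16, 17, 21, 26, 27, 29, 30}
A △ B = {1, 2, 3, 4, 9, 13, 15, 16, 17, 18, 21, 24, 26, 27, 29, 30}

A △ B = {1, 2, 3, 4, 9, 13, 15, 16, 17, 18, 21, 24, 26, 27, 29, 30}


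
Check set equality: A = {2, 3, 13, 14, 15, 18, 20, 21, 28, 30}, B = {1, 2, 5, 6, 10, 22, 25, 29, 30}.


Two sets are equal iff they have exactly the same elements.
A = {2, 3, 13, 14, 15, 18, 20, 21, 28, 30}
B = {1, 2, 5, 6, 10, 22, 25, 29, 30}
Differences: {1, 3, 5, 6, 10, 13, 14, 15, 18, 20, 21, 22, 25, 28, 29}
A ≠ B

No, A ≠ B


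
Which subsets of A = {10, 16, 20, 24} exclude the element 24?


A subset of A that omits 24 is a subset of A \ {24}, so there are 2^(n-1) = 2^3 = 8 of them.
Subsets excluding 24: ∅, {10}, {16}, {20}, {10, 16}, {10, 20}, {16, 20}, {10, 16, 20}

Subsets excluding 24 (8 total): ∅, {10}, {16}, {20}, {10, 16}, {10, 20}, {16, 20}, {10, 16, 20}


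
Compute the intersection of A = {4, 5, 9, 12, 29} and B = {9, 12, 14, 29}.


A ∩ B = elements in both A and B
A = {4, 5, 9, 12, 29}
B = {9, 12, 14, 29}
A ∩ B = {9, 12, 29}

A ∩ B = {9, 12, 29}


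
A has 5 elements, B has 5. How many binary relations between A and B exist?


A relation from A to B is any subset of A × B.
|A × B| = 5 × 5 = 25
# relations = 2^|A × B| = 2^25 = 33554432

Number of relations = 33554432


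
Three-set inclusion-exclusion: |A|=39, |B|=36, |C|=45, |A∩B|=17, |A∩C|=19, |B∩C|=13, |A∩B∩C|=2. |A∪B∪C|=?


|A∪B∪C| = |A|+|B|+|C| - |A∩B|-|A∩C|-|B∩C| + |A∩B∩C|
= 39+36+45 - 17-19-13 + 2
= 120 - 49 + 2
= 73

|A ∪ B ∪ C| = 73


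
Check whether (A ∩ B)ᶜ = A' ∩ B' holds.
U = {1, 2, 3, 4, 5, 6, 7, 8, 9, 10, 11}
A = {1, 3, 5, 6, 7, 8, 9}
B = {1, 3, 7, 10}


LHS: A ∩ B = {1, 3, 7}
(A ∩ B)' = U \ (A ∩ B) = {2, 4, 5, 6, 8, 9, 10, 11}
A' = {2, 4, 10, 11}, B' = {2, 4, 5, 6, 8, 9, 11}
Claimed RHS: A' ∩ B' = {2, 4, 11}
Identity is INVALID: LHS = {2, 4, 5, 6, 8, 9, 10, 11} but the RHS claimed here equals {2, 4, 11}. The correct form is (A ∩ B)' = A' ∪ B'.

Identity is invalid: (A ∩ B)' = {2, 4, 5, 6, 8, 9, 10, 11} but A' ∩ B' = {2, 4, 11}. The correct De Morgan law is (A ∩ B)' = A' ∪ B'.


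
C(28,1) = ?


C(n,k) = n! / (k!(n-k)!)
C(28,1) = 28! / (1!27!)
= 28

C(28,1) = 28


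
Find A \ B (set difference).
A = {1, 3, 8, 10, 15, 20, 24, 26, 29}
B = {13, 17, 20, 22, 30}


A \ B = elements in A but not in B
A = {1, 3, 8, 10, 15, 20, 24, 26, 29}
B = {13, 17, 20, 22, 30}
Remove from A any elements in B
A \ B = {1, 3, 8, 10, 15, 24, 26, 29}

A \ B = {1, 3, 8, 10, 15, 24, 26, 29}


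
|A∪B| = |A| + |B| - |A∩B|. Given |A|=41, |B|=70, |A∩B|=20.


|A ∪ B| = |A| + |B| - |A ∩ B|
= 41 + 70 - 20
= 91

|A ∪ B| = 91


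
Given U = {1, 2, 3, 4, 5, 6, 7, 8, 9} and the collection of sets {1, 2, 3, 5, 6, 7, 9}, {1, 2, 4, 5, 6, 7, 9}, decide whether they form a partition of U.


A partition requires: (1) non-empty parts, (2) pairwise disjoint, (3) union = U
Parts: {1, 2, 3, 5, 6, 7, 9}, {1, 2, 4, 5, 6, 7, 9}
Union of parts: {1, 2, 3, 4, 5, 6, 7, 9}
U = {1, 2, 3, 4, 5, 6, 7, 8, 9}
All non-empty? True
Pairwise disjoint? False
Covers U? False

No, not a valid partition


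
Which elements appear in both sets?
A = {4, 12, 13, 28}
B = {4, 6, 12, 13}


A ∩ B = elements in both A and B
A = {4, 12, 13, 28}
B = {4, 6, 12, 13}
A ∩ B = {4, 12, 13}

A ∩ B = {4, 12, 13}


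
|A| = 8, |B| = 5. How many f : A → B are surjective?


n = |A| = 8, k = |B| = 5. Surjections via inclusion-exclusion:
S(n,k) = Σ(-1)^i × C(k,i) × (k-i)^n, i=0 to k
i=0: (-1)^0×C(5,0)×5^8 = 390625
i=1: (-1)^1×C(5,1)×4^8 = -327680
i=2: (-1)^2×C(5,2)×3^8 = 65610
i=3: (-1)^3×C(5,3)×2^8 = -2560
i=4: (-1)^4×C(5,4)×1^8 = 5
i=5: (-1)^5×C(5,5)×0^8 = 0
Total = 126000

Number of surjections = 126000


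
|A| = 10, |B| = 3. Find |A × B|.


|A × B| = |A| × |B|
= 10 × 3
= 30

|A × B| = 30


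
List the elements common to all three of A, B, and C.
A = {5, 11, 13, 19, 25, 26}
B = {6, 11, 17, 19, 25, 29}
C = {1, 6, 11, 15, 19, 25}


A ∩ B = {11, 19, 25}
(A ∩ B) ∩ C = {11, 19, 25}

A ∩ B ∩ C = {11, 19, 25}


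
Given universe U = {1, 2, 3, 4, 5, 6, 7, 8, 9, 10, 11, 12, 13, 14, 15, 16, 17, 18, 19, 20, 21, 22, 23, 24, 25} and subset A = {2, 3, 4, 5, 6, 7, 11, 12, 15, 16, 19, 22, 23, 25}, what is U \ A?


Aᶜ = U \ A = elements in U but not in A
U = {1, 2, 3, 4, 5, 6, 7, 8, 9, 10, 11, 12, 13, 14, 15, 16, 17, 18, 19, 20, 21, 22, 23, 24, 25}
A = {2, 3, 4, 5, 6, 7, 11, 12, 15, 16, 19, 22, 23, 25}
Aᶜ = {1, 8, 9, 10, 13, 14, 17, 18, 20, 21, 24}

Aᶜ = {1, 8, 9, 10, 13, 14, 17, 18, 20, 21, 24}


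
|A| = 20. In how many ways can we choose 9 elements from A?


C(n,k) = n! / (k!(n-k)!)
C(20,9) = 20! / (9!11!)
= 167960

C(20,9) = 167960


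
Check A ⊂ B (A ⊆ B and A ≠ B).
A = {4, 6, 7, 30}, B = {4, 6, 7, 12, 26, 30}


A ⊂ B requires: A ⊆ B AND A ≠ B.
A ⊆ B? Yes
A = B? No
A ⊂ B: Yes (A is a proper subset of B)

Yes, A ⊂ B
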